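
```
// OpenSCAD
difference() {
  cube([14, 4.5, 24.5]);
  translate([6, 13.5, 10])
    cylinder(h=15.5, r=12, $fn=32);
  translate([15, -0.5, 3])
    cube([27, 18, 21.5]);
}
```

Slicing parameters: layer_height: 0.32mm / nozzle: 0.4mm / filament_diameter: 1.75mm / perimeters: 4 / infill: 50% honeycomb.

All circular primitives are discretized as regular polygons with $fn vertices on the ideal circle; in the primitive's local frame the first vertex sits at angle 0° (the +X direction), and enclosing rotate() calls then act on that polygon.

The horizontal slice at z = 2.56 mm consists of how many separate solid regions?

At z = 2.56 mm: the cube (footprint 14×4.5) is included at this height; the cylinder at (6, 13.5) is absent (z outside [10, 25.5]); the cube at (15, -0.5) does not reach this height (z outside [3, 24.5]); Taking the first minus the rest: none of the subtracted shapes is present at this height, so the 14×4.5 cube is unchanged — 1 connected region. The result has 1 disconnected region.

1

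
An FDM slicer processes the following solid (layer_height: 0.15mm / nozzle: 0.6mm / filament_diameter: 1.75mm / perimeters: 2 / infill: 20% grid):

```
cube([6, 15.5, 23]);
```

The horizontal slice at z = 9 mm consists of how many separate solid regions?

1

At z = 9 mm: the cube is present — its section is the full 6×15.5 rectangle. The result has 1 disconnected region.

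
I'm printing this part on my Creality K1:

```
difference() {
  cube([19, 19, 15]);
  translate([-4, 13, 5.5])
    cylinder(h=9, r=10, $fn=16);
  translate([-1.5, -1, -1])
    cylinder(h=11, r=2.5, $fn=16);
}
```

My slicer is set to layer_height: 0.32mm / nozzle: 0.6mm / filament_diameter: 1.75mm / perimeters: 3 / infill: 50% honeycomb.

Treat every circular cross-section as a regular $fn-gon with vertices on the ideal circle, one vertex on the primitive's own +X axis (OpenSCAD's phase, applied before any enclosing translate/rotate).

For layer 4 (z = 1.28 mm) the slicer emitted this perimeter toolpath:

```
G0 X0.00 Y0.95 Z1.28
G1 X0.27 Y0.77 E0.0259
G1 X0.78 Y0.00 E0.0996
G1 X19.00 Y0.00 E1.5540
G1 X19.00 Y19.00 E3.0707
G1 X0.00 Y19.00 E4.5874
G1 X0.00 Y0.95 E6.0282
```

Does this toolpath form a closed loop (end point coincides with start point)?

yes

Start point (G0): (0.00, 0.95). End point (last G1): the path returns to the start — closed.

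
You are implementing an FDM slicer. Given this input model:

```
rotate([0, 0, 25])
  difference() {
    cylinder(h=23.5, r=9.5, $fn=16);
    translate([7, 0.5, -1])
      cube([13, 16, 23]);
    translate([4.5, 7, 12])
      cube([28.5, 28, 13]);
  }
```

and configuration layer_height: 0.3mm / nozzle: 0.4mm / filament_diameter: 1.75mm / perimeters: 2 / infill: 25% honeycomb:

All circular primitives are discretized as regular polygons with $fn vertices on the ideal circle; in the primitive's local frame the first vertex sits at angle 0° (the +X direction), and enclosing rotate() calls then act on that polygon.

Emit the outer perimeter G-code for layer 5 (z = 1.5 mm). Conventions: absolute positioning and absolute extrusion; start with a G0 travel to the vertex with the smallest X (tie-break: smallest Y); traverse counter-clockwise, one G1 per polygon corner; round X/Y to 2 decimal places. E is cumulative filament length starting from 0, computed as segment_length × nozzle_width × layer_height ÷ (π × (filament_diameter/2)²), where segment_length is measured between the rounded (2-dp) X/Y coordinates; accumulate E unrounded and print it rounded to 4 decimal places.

At z = 1.5 mm: the cylinder: section is a regular 16-gon, circumradius r=9.5; the cube at (7, 0.5) (footprint 13×16) is included at this height; the cube at (4.5, 7) is not intersected at this z (z outside [12, 25]); Taking the first minus the rest: starting from the r=9.5 cylinder, the 13×16 cube at (7, 0.5) partially overlaps it — only the 8.91 mm² overlap (of its 208.00 mm²) is removed, clipping the outline — 1 connected region; (whole slice rotated 25° about Z — lengths, areas and connectivity unchanged). The outline is a single polygon with 18 vertices. Extrusion per mm of travel: 0.4 × 0.3 / (π × 0.875²) = 0.049890. Accumulating E over each segment gives final E = 3.0489.

G0 X-9.49 Y-0.41 Z1.50
G1 X-8.61 Y-4.01 E0.1849
G1 X-6.42 Y-7.00 E0.3698
G1 X-3.25 Y-8.93 E0.5550
G1 X0.41 Y-9.49 E0.7397
G1 X4.01 Y-8.61 E0.9246
G1 X7.00 Y-6.42 E1.1095
G1 X8.93 Y-3.25 E1.2946
G1 X9.49 Y0.41 E1.4794
G1 X8.61 Y4.01 E1.6643
G1 X8.31 Y4.43 E1.6900
G1 X6.13 Y3.41 E1.8101
G1 X3.68 Y8.66 E2.0991
G1 X3.25 Y8.93 E2.1244
G1 X-0.41 Y9.49 E2.3092
G1 X-4.01 Y8.61 E2.4941
G1 X-7.00 Y6.42 E2.6790
G1 X-8.93 Y3.25 E2.8641
G1 X-9.49 Y-0.41 E3.0489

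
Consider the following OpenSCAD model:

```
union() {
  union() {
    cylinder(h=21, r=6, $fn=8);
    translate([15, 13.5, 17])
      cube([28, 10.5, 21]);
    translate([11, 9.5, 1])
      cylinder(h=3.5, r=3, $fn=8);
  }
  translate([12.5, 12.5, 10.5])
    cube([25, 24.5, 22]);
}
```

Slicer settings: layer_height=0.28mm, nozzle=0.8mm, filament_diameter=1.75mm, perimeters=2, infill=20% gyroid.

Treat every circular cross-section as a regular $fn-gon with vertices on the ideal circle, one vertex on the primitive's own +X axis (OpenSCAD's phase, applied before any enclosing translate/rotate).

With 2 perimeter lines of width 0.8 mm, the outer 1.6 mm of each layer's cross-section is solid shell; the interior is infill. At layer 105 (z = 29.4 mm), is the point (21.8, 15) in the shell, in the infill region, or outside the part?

At z = 29.4 mm: the cylinder is absent (z outside [0, 21]); the 28×10.5 cube at (15, 13.5) contributes its full rectangle; the cylinder at (11, 9.5) is absent (z outside [1, 4.5]); Taking the union: only the 28×10.5 cube at (15, 13.5) is present, so the union is just that shape — 1 connected region; the 25×24.5 cube at (12.5, 12.5) contributes its full rectangle; Combining (union): the regions partially overlap (shared area 236.25 mm²), so overlapping operands fuse into one piece — 1 connected region. Overall, the cross-section is a single solid region. The nearest boundary edge runs (37.50, 12.50)→(12.50, 12.50); distance from the point to it = 2.50 mm. The point is inside the cross-section and 2.50 mm from the nearest boundary — more than the 1.6 mm shell width (2 × 0.8), so it's in the infill interior.

infill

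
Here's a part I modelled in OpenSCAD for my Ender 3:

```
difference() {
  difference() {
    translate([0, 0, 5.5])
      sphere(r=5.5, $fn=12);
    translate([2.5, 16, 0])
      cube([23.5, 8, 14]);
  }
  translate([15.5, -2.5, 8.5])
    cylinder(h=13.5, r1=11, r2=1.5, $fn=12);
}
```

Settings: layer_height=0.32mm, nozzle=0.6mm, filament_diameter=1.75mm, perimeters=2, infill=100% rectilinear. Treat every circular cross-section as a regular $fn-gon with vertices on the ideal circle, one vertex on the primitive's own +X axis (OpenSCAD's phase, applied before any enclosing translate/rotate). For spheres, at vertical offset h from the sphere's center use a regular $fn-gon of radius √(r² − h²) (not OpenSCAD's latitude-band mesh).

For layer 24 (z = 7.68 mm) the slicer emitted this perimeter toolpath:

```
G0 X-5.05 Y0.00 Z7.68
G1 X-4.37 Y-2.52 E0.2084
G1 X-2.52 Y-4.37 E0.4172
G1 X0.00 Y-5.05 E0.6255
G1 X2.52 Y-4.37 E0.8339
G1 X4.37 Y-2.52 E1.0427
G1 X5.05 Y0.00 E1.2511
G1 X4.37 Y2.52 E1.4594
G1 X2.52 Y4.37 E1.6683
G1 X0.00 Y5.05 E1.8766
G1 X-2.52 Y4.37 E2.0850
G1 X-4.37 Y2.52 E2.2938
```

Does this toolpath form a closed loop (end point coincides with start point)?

Start point (G0): (-5.05, 0.00). End point (last G1): the path does not return to the start — open.

no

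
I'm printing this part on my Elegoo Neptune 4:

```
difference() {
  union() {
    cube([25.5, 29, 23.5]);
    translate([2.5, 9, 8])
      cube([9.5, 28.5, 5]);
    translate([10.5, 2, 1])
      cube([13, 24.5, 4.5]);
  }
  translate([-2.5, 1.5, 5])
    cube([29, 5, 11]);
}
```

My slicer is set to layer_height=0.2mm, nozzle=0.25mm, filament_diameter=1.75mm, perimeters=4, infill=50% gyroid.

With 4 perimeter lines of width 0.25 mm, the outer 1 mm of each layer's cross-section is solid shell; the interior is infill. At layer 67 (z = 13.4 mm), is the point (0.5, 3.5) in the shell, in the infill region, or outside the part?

outside

At z = 13.4 mm: the cube (footprint 25.5×29) is included at this height; the cube at (2.5, 9) is absent (z outside [8, 13]); the cube at (10.5, 2) is not intersected at this z (z outside [1, 5.5]); Taking the union: only the 25.5×29 cube is present, so the union is just that shape — 1 connected region; the 29×5 cube at (-2.5, 1.5) contributes its full rectangle; Subtracting the remaining from the first: starting from the result so far, the 29×5 cube at (-2.5, 1.5) partially overlaps it — only the 127.50 mm² overlap (of its 145.00 mm²) is removed, clipping the outline — 2 connected regions. Overall, the cross-section has 2 separate islands. The nearest boundary edge runs (0.00, 1.50)→(25.50, 1.50); distance from the point to it = 2.00 mm. The point is not inside any of the regions above, so it lies outside the cross-section (2.00 mm from the nearest boundary).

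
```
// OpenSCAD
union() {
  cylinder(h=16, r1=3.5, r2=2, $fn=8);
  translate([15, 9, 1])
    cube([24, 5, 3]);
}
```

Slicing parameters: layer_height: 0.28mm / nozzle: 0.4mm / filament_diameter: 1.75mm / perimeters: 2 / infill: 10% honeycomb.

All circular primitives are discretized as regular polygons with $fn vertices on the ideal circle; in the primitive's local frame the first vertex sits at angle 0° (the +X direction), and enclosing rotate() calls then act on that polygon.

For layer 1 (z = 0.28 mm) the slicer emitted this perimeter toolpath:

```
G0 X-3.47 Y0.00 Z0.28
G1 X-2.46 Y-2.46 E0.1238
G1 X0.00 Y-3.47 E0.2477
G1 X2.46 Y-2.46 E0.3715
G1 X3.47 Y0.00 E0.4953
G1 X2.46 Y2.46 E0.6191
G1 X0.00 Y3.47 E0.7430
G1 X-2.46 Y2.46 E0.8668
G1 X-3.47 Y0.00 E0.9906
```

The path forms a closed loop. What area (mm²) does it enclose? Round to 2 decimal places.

Apply the shoelace formula to the sequence of (X, Y) vertices; enclosed area = 34.14 mm².

34.14 mm²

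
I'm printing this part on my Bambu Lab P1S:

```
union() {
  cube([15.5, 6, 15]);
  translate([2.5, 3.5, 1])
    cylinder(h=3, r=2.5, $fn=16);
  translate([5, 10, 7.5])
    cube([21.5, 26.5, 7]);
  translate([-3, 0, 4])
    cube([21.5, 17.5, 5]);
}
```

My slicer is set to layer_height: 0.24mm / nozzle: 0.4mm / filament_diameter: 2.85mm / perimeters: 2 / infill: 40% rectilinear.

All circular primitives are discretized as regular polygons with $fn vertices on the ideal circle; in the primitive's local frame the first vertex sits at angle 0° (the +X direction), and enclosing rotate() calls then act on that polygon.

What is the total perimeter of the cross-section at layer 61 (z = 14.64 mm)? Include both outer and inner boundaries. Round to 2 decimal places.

43.00 mm

At z = 14.64 mm: the cube is present — its section is the full 15.5×6 rectangle (perimeter 43.00 mm); the cylinder at (2.5, 3.5) does not reach this height (z outside [1, 4]); the cube at (5, 10) is not intersected at this z (z outside [7.5, 14.5]); the cube at (-3, 0) is not intersected at this z (z outside [4, 9]); Taking the union: only the 15.5×6 cube is present, so the union is just that shape — boundary = 43.00 mm. Overall, the cross-section is a single solid region. Total boundary length (outer) = 43.00 mm.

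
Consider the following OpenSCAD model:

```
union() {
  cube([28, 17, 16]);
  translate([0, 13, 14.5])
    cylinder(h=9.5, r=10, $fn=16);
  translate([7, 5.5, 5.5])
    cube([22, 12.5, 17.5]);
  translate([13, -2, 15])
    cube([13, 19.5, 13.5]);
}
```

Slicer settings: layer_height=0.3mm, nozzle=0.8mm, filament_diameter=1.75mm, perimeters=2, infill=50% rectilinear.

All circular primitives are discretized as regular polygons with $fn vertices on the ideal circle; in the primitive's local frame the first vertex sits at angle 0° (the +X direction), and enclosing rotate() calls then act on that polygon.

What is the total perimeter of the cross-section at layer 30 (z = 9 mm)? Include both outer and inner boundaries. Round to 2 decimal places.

94.00 mm

At z = 9 mm: the cube is present — its section is the full 28×17 rectangle (perimeter 90.00 mm); the cylinder at (0, 13) is absent (z outside [14.5, 24]); the cube at (7, 5.5) is present — its section is the full 22×12.5 rectangle (perimeter 69.00 mm); the cube at (13, -2) is not intersected at this z (z outside [15, 28.5]); Merging all regions: the regions partially overlap (shared area 241.50 mm²), so the edge portions inside another operand are dropped and the merged outline is re-measured after clipping — boundary = 94.00 mm. Overall, the cross-section is a single solid region. Total boundary length (outer) = 94.00 mm.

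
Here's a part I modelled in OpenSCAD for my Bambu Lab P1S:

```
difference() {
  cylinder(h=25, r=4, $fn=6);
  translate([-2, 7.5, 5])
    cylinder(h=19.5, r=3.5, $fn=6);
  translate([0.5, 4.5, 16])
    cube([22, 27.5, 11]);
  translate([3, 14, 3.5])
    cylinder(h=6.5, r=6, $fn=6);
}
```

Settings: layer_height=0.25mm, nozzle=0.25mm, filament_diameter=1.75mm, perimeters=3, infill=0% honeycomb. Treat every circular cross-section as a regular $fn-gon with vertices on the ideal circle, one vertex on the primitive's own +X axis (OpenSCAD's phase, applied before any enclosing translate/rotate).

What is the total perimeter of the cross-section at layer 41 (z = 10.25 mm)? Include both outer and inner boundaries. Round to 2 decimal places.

24.00 mm

At z = 10.25 mm: the r=4 cylinder gives a regular 6-gon of circumradius 4 (constant along its height) (perimeter = 2·6·4.000·sin(180°/6) = 24.00 mm); the cylinder at (-2, 7.5): section is a regular 6-gon, circumradius r=3.5 (perimeter = 2·6·3.500·sin(180°/6) = 21.00 mm); the cube at (0.5, 4.5) is absent (z outside [16, 27]); the cylinder at (3, 14) is absent (z outside [3.5, 10]); After the difference (first − rest): starting from the r=4 cylinder, the r=3.5 cylinder at (-2, 7.5) misses the remaining region (no effect) — boundary = 24.00 mm. Overall, the cross-section is a single solid region. Total boundary length (outer) = 24.00 mm.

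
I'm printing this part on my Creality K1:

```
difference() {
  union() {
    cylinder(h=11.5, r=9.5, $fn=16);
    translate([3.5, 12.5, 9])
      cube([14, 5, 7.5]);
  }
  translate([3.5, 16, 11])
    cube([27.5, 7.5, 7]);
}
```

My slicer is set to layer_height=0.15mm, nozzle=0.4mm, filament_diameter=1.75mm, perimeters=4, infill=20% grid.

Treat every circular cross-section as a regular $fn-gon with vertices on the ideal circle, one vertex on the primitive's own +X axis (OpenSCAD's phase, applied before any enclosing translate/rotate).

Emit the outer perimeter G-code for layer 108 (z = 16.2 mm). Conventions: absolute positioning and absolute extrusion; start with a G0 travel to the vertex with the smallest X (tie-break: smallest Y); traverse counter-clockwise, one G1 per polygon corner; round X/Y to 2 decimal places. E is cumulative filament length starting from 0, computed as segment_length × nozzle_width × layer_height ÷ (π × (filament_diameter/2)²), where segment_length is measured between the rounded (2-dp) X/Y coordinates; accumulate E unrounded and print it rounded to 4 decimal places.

At z = 16.2 mm: the cylinder is absent (z outside [0, 11.5]); the 14×5 cube at (3.5, 12.5) contributes its full rectangle; Taking the union: only the 14×5 cube at (3.5, 12.5) is present, so the union is just that shape — 1 connected region; the cube at (3.5, 16) (footprint 27.5×7.5) is included at this height; Taking the first minus the rest: starting from that combined region, the 27.5×7.5 cube at (3.5, 16) partially overlaps it — only the 21.00 mm² overlap (of its 206.25 mm²) is removed, clipping the outline — 1 connected region. The outline is a single polygon with 4 vertices. Extrusion per mm of travel: 0.4 × 0.15 / (π × 0.875²) = 0.024945. Accumulating E over each segment gives final E = 0.8731.

G0 X3.50 Y12.50 Z16.20
G1 X17.50 Y12.50 E0.3492
G1 X17.50 Y16.00 E0.4365
G1 X3.50 Y16.00 E0.7858
G1 X3.50 Y12.50 E0.8731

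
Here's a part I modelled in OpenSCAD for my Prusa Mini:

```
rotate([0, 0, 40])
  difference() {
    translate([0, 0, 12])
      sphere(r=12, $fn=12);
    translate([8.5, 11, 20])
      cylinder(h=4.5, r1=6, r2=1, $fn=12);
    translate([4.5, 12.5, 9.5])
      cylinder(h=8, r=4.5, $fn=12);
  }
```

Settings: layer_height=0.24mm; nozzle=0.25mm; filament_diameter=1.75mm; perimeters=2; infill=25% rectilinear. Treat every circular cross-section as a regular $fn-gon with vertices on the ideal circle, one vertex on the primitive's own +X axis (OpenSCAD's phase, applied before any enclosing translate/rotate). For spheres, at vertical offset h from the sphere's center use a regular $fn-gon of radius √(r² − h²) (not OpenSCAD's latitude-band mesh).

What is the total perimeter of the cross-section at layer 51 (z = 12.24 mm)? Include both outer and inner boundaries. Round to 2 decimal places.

At z = 12.24 mm: the r=12 sphere slices to a regular 12-gon of circumradius 11.998 (√(r²−h²) with h=0.24 from center) (perimeter = 2·12·11.998·sin(180°/12) = 74.52 mm); the cone at (8.5, 11) is not intersected at this z (z outside [20, 24.5]); the r=4.5 cylinder at (4.5, 12.5) contributes a regular 12-gon of circumradius 4.5 (perimeter = 2·12·4.500·sin(180°/12) = 27.95 mm); Taking the first minus the rest: starting from the r=12 sphere, the r=4.5 cylinder at (4.5, 12.5) partially overlaps it — only the 15.24 mm² overlap (of its 60.75 mm²) is removed, clipping the outline — boundary = 76.16 mm; (rotated 40° about Z; rotation is an isometry so areas/perimeters/island counts are preserved). Overall, the cross-section is a single solid region. Total boundary length (outer) = 76.16 mm.

76.16 mm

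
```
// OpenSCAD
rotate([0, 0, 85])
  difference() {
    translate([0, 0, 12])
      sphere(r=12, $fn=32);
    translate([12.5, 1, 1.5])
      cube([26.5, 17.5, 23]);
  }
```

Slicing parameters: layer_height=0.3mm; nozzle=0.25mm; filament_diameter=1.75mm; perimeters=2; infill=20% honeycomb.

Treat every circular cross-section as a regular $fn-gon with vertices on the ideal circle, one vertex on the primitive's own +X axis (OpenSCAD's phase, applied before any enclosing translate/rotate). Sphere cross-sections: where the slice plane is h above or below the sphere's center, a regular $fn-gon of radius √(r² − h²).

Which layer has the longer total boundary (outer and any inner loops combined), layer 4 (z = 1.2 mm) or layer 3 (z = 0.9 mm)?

layer 4 (z = 1.2 mm)

Layer 4 (z = 1.2): the sphere: section is a regular 32-gon, circumradius = √(r²−h²) = √(12²−10.8²) = 5.231 (perimeter = 2·32·5.231·sin(180°/32) = 32.81 mm); the cube at (12.5, 1) is absent (z outside [1.5, 24.5]); Taking the first minus the rest: none of the subtracted shapes is present at this height, so the r=12 sphere is unchanged — boundary = 32.81 mm; (whole slice rotated 85° about Z — lengths, areas and connectivity unchanged). So its perimeter = 32.81 mm. Layer 3 (z = 0.9): the sphere: section is a regular 32-gon, circumradius = √(r²−h²) = √(12²−11.1²) = 4.560 (perimeter = 2·32·4.560·sin(180°/32) = 28.60 mm); the cube at (12.5, 1) is not intersected at this z (z outside [1.5, 24.5]); Subtracting the remaining from the first: none of the subtracted shapes is present at this height, so the r=12 sphere is unchanged — boundary = 28.60 mm; (whole slice rotated 85° about Z — lengths, areas and connectivity unchanged). So its perimeter = 28.60 mm. Layer 4 is larger (32.81 vs 28.60 mm).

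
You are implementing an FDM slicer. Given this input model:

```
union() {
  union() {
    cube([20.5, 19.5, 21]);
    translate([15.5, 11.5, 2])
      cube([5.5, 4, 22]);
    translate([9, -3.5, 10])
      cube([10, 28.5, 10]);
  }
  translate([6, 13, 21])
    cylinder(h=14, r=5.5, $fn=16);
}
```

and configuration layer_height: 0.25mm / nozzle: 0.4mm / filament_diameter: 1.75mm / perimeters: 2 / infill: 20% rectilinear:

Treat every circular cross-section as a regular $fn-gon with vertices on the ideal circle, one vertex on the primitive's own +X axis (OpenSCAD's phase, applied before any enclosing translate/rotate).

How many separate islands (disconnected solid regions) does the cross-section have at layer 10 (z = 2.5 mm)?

At z = 2.5 mm: the cube is present — its section is the full 20.5×19.5 rectangle; the 5.5×4 cube at (15.5, 11.5) contributes its full rectangle; the cube at (9, -3.5) is not intersected at this z (z outside [10, 20]); Combining (union): the regions partially overlap (shared area 20.00 mm²), so overlapping operands fuse into one piece — 1 connected region; the cylinder at (6, 13) is absent (z outside [21, 35]); Merging all regions: only that combined region is present, so the union is just that shape — 1 connected region. Overall, the cross-section is a single solid region. Island count = 1.

1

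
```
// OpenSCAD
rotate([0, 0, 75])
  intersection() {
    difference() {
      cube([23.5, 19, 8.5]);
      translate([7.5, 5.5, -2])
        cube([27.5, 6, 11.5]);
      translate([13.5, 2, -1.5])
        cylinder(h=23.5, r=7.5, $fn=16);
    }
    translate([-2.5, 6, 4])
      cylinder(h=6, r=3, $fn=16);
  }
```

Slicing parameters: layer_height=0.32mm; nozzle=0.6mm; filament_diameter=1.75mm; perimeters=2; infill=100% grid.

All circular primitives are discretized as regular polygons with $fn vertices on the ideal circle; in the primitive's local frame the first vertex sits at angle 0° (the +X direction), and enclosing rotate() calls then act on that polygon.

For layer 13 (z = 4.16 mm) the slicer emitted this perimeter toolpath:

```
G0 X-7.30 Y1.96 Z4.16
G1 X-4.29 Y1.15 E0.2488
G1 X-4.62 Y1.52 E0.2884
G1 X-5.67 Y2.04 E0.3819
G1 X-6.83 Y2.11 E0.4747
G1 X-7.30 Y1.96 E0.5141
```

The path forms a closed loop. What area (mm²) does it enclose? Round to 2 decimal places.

Apply the shoelace formula to the sequence of (X, Y) vertices; enclosed area = 0.99 mm².

0.99 mm²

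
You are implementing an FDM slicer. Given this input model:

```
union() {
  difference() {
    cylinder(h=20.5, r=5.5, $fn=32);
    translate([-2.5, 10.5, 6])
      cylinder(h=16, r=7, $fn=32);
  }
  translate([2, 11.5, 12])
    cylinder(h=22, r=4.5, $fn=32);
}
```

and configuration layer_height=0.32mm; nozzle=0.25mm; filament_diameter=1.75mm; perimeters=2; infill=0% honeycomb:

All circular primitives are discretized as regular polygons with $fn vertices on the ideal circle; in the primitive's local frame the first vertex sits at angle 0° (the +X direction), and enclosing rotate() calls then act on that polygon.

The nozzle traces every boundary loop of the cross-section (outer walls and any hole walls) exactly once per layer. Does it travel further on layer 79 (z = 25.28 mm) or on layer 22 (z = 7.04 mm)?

layer 22 (z = 7.04 mm)

Layer 79 (z = 25.28): the cylinder does not reach this height (z outside [0, 20.5]); the cylinder at (-2.5, 10.5) is absent (z outside [6, 22]); Taking the first minus the rest: the first operand is absent here, so nothing remains; the r=4.5 cylinder at (2, 11.5) gives a regular 32-gon of circumradius 4.5 (constant along its height) (perimeter = 2·32·4.500·sin(180°/32) = 28.23 mm); Taking the union: only the r=4.5 cylinder at (2, 11.5) is present, so the union is just that shape — boundary = 28.23 mm. So its perimeter = 28.23 mm. Layer 22 (z = 7.04): the r=5.5 cylinder gives a regular 32-gon of circumradius 5.5 (constant along its height) (perimeter = 2·32·5.500·sin(180°/32) = 34.50 mm); the r=7 cylinder at (-2.5, 10.5) gives a regular 32-gon of circumradius 7 (constant along its height) (perimeter = 2·32·7.000·sin(180°/32) = 43.91 mm); After the difference (first − rest): starting from the r=5.5 cylinder, the r=7 cylinder at (-2.5, 10.5) partially overlaps it — only the 6.96 mm² overlap (of its 152.95 mm²) is removed, clipping the outline — boundary = 34.34 mm; the cylinder at (2, 11.5) is absent (z outside [12, 34]); Combining (union): only that combined region is present, so the union is just that shape — boundary = 34.34 mm. So its perimeter = 34.34 mm. Layer 22 is larger (34.34 vs 28.23 mm).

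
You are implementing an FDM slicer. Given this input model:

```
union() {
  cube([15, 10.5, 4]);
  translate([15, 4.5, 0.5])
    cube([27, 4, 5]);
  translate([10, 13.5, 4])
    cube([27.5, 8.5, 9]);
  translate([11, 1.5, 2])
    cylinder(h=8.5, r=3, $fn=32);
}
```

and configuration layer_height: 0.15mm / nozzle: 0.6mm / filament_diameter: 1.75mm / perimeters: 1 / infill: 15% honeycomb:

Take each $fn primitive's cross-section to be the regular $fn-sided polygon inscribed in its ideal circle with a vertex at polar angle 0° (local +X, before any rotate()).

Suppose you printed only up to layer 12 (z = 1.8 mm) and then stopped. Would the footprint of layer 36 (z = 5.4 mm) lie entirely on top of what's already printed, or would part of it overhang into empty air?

part overhangs

Compare the two slices. At z = 1.8: the cube (footprint 15×10.5) is included at this height (area 157.50 mm²); the 27×4 cube at (15, 4.5) contributes its full rectangle (area 108.00 mm²); the cube at (10, 13.5) does not reach this height (z outside [4, 13]); the cylinder at (11, 1.5) is absent (z outside [2, 10.5]); Taking the union: the 2 present regions share edge segments without overlapping in area, so areas simply add but the touching pieces fuse into one outline (the shared edge portions become interior and drop out of the boundary) — area = 265.50 mm². At z = 5.4: the cube is absent (z outside [0, 4]); the cube at (15, 4.5) is present — its section is the full 27×4 rectangle (area 108.00 mm²); the cube at (10, 13.5) is present — its section is the full 27.5×8.5 rectangle (area 233.75 mm²); the r=3 cylinder at (11, 1.5) contributes a regular 32-gon of circumradius 3 (area = (32/2)·3.000²·sin(360°/32) = 28.09 mm²); Combining (union): the 3 present regions are separate (no shared area or edge), so areas and boundary lengths simply add and each stays a separate island — area = 369.84 mm². Checking containment: at z = 5.4 the cross-section extends beyond the z = 1.8 cross-section by about 239.22 mm².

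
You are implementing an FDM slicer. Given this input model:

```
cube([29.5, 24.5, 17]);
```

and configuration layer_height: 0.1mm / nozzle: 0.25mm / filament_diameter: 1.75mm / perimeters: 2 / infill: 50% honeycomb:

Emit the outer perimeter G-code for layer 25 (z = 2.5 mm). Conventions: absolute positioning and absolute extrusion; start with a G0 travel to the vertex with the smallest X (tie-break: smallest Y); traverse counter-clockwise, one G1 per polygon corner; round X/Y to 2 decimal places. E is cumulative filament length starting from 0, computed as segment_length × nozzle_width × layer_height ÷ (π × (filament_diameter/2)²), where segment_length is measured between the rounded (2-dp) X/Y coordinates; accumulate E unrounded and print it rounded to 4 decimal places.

At z = 2.5 mm: the cube is present — its section is the full 29.5×24.5 rectangle. The outline is a single polygon with 4 vertices. Extrusion per mm of travel: 0.25 × 0.1 / (π × 0.875²) = 0.010394. Accumulating E over each segment gives final E = 1.1225.

G0 X0.00 Y0.00 Z2.50
G1 X29.50 Y0.00 E0.3066
G1 X29.50 Y24.50 E0.5613
G1 X0.00 Y24.50 E0.8679
G1 X0.00 Y0.00 E1.1225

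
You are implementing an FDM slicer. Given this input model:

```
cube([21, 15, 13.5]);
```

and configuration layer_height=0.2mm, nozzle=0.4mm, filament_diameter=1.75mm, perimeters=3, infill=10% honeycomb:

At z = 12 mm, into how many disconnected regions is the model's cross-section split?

1

At z = 12 mm: the cube (footprint 21×15) is included at this height. The result has 1 disconnected region.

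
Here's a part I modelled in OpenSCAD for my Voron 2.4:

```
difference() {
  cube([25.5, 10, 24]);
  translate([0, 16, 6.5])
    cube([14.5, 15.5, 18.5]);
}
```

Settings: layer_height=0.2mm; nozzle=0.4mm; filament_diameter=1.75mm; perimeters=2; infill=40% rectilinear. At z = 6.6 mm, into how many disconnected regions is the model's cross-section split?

1

At z = 6.6 mm: the cube (footprint 25.5×10) is included at this height; the cube at (0, 16) is present — its section is the full 14.5×15.5 rectangle; Taking the first minus the rest: starting from the 25.5×10 cube, the 14.5×15.5 cube at (0, 16) misses the remaining region (no effect) — 1 connected region. The result has 1 disconnected region.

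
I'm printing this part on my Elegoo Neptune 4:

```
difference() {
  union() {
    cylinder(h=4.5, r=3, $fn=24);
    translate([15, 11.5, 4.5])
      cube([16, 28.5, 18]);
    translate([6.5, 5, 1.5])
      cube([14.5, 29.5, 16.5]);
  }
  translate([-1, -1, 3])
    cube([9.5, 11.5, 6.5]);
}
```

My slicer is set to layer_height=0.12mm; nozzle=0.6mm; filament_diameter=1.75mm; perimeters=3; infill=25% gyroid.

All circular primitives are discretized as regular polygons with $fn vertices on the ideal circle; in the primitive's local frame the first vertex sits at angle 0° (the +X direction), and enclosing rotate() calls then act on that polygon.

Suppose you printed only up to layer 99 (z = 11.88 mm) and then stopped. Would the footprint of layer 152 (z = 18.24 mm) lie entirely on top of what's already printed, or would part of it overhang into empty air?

Compare the two slices. At z = 11.88: the cylinder is not intersected at this z (z outside [0, 4.5]); the 16×28.5 cube at (15, 11.5) contributes its full rectangle (area 456.00 mm²); the cube at (6.5, 5) (footprint 14.5×29.5) is included at this height (area 427.75 mm²); Taking the union: the regions partially overlap — summed areas 883.75 mm² minus the doubly-counted overlap 138.00 mm² gives 745.75 mm² — area = 745.75 mm²; the cube at (-1, -1) does not reach this height (z outside [3, 9.5]); Taking the first minus the rest: none of the subtracted shapes is present at this height, so that combined region is unchanged — area = 745.75 mm². At z = 18.24: the cylinder is absent (z outside [0, 4.5]); the 16×28.5 cube at (15, 11.5) contributes its full rectangle (area 456.00 mm²); the cube at (6.5, 5) is not intersected at this z (z outside [1.5, 18]); Combining (union): only the 16×28.5 cube at (15, 11.5) is present, so the union is just that shape — area = 456.00 mm²; the cube at (-1, -1) does not reach this height (z outside [3, 9.5]); After the difference (first − rest): none of the subtracted shapes is present at this height, so the result so far is unchanged — area = 456.00 mm². Checking containment: the cross-section at z = 18.24 is a subset of the cross-section at z = 11.88.

entirely on top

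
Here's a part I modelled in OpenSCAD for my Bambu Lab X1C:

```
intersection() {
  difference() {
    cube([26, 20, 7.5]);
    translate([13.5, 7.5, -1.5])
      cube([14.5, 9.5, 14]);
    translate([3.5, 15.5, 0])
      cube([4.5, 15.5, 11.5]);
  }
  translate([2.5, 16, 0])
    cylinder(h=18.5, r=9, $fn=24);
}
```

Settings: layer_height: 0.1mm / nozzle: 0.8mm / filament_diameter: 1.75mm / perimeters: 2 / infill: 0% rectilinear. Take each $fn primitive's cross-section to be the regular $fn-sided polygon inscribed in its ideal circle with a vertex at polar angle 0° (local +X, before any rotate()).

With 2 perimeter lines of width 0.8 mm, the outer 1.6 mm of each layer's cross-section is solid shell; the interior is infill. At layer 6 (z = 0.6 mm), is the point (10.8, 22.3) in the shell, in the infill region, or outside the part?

At z = 0.6 mm: the cube (footprint 26×20) is included at this height; the 14.5×9.5 cube at (13.5, 7.5) contributes its full rectangle; the cube at (3.5, 15.5) (footprint 4.5×15.5) is included at this height; Taking the first minus the rest: starting from the 26×20 cube, the 14.5×9.5 cube at (13.5, 7.5) partially overlaps it — only the 118.75 mm² overlap (of its 137.75 mm²) is removed, clipping the outline; the 4.5×15.5 cube at (3.5, 15.5) partially overlaps it — only the 20.25 mm² overlap (of its 69.75 mm²) is removed, clipping the outline — 1 connected region; the r=9 cylinder at (2.5, 16) gives a regular 24-gon of circumradius 9 (constant along its height); Keeping only the common overlap: the r=9 cylinder at (2.5, 16) partially overlaps that combined region; clipping to the common part keeps 109.28 mm² — 1 connected region. Overall, the cross-section is a single solid region. The nearest boundary edge runs (8.00, 20.00)→(10.50, 20.00); distance from the point to it = 2.32 mm. The point is not inside any of the regions above, so it lies outside the cross-section (2.32 mm from the nearest boundary).

outside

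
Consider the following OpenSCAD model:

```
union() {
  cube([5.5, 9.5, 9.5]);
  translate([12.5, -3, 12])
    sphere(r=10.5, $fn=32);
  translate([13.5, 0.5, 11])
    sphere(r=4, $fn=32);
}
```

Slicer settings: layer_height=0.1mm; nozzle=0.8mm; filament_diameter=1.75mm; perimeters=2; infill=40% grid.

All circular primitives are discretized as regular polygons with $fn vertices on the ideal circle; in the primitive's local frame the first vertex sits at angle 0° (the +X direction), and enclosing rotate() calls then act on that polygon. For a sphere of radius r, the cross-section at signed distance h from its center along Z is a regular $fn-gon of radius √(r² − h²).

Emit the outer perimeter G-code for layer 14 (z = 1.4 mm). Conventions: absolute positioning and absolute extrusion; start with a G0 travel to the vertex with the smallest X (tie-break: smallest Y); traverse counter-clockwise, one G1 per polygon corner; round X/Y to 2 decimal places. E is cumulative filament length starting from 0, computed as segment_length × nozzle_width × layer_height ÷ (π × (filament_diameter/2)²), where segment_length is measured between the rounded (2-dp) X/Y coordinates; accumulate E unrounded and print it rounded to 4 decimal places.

G0 X0.00 Y0.00 Z1.40
G1 X5.50 Y0.00 E0.1829
G1 X5.50 Y9.50 E0.4989
G1 X0.00 Y9.50 E0.6818
G1 X0.00 Y0.00 E0.9978

At z = 1.4 mm: the cube (footprint 5.5×9.5) is included at this height; the sphere at (12.5, -3) is absent (|z−center|=10.600 > r=10.5); the sphere at (13.5, 0.5) is absent (|z−center|=9.600 > r=4); Combining (union): only the 5.5×9.5 cube is present, so the union is just that shape — 1 connected region. The outline is a single polygon with 4 vertices. Extrusion per mm of travel: 0.8 × 0.1 / (π × 0.875²) = 0.033260. Accumulating E over each segment gives final E = 0.9978.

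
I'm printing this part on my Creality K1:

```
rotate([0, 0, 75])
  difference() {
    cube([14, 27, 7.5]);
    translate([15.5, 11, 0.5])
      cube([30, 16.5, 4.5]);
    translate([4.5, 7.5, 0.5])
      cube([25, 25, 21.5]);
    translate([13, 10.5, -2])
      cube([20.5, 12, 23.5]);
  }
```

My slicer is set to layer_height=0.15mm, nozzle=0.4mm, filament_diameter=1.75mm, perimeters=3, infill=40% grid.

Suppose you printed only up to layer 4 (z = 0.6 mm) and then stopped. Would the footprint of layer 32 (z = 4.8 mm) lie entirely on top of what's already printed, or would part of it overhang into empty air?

Compare the two slices. At z = 0.6: the cube is present — its section is the full 14×27 rectangle (area 378.00 mm²); the 30×16.5 cube at (15.5, 11) contributes its full rectangle (area 495.00 mm²); the 25×25 cube at (4.5, 7.5) contributes its full rectangle (area 625.00 mm²); the cube at (13, 10.5) (footprint 20.5×12) is included at this height (area 246.00 mm²); Taking the first minus the rest: starting from the 14×27 cube (378.00 mm²), the 30×16.5 cube at (15.5, 11) misses the remaining region (no effect); the 25×25 cube at (4.5, 7.5) partially overlaps it — only the 185.25 mm² overlap (of its 625.00 mm²) is removed, clipping the outline; the 20.5×12 cube at (13, 10.5) misses the remaining region (no effect) — area = 192.75 mm²; (rotated 75° about Z; rotation is an isometry so areas/perimeters/island counts are preserved). At z = 4.8: the cube is present — its section is the full 14×27 rectangle (area 378.00 mm²); the cube at (15.5, 11) (footprint 30×16.5) is included at this height (area 495.00 mm²); the cube at (4.5, 7.5) is present — its section is the full 25×25 rectangle (area 625.00 mm²); the cube at (13, 10.5) (footprint 20.5×12) is included at this height (area 246.00 mm²); Taking the first minus the rest: starting from the 14×27 cube (378.00 mm²), the 30×16.5 cube at (15.5, 11) misses the remaining region (no effect); the 25×25 cube at (4.5, 7.5) partially overlaps it — only the 185.25 mm² overlap (of its 625.00 mm²) is removed, clipping the outline; the 20.5×12 cube at (13, 10.5) misses the remaining region (no effect) — area = 192.75 mm²; (whole slice rotated 75° about Z — lengths, areas and connectivity unchanged). Checking containment: the cross-section at z = 4.8 is a subset of the cross-section at z = 0.6.

entirely on top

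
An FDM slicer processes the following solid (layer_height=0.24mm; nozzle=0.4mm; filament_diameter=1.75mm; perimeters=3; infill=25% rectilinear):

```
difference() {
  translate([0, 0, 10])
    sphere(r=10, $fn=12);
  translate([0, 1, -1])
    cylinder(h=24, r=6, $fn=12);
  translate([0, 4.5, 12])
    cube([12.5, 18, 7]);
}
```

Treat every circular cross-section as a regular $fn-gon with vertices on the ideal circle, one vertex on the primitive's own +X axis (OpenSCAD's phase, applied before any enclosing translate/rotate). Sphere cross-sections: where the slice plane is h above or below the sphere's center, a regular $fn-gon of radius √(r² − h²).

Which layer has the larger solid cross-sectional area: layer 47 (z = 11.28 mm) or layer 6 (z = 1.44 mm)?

layer 47 (z = 11.28 mm)

Layer 47 (z = 11.28): the sphere: section is a regular 12-gon, circumradius = √(r²−h²) = √(10²−1.28²) = 9.918 (area = (12/2)·9.918²·sin(360°/12) = 295.08 mm²); the cylinder at (0, 1): section is a regular 12-gon, circumradius r=6 (area = (12/2)·6.000²·sin(360°/12) = 108.00 mm²); the cube at (0, 4.5) does not reach this height (z outside [12, 19]); Subtracting the remaining from the first: starting from the r=10 sphere (295.08 mm²), the r=6 cylinder at (0, 1) lies wholly inside it (removes its full 108.00 mm² and its 37.27 mm outline becomes a hole wall) — area = 187.08 mm². So its area = 187.08 mm². Layer 6 (z = 1.44): the sphere: section is a regular 12-gon, circumradius = √(r²−h²) = √(10²−8.56²) = 5.170 (area = (12/2)·5.170²·sin(360°/12) = 80.18 mm²); the r=6 cylinder at (0, 1) contributes a regular 12-gon of circumradius 6 (area = (12/2)·6.000²·sin(360°/12) = 108.00 mm²); the cube at (0, 4.5) is not intersected at this z (z outside [12, 19]); Subtracting the remaining from the first: starting from the r=10 sphere (80.18 mm²), the r=6 cylinder at (0, 1) partially overlaps it — only the 79.26 mm² overlap (of its 108.00 mm²) is removed, clipping the outline — area = 0.92 mm². So its area = 0.92 mm². Layer 47 is larger (187.08 vs 0.92 mm²).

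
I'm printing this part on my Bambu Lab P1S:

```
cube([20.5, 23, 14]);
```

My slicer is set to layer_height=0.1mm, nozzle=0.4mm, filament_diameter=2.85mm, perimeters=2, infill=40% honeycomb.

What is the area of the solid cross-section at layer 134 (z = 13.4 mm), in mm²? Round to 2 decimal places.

At z = 13.4 mm: the cube is present — its section is the full 20.5×23 rectangle (area 471.50 mm²). Overall, the cross-section is a single solid region. Net area = 471.50 mm².

471.50 mm²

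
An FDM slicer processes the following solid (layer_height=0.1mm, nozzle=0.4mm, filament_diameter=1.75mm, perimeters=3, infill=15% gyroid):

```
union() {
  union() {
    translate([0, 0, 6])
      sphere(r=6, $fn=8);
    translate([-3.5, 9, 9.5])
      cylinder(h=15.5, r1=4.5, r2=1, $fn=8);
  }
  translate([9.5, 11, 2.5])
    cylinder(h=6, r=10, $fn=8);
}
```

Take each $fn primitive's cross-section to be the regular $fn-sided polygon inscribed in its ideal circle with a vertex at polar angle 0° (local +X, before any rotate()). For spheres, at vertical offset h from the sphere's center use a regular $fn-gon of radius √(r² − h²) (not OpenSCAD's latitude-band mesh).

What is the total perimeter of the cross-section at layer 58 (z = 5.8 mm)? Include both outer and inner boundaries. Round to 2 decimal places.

90.10 mm

At z = 5.8 mm: the r=6 sphere contributes a regular 8-gon of circumradius √(6²−0.2²) = 5.997 (perimeter = 2·8·5.997·sin(180°/8) = 36.72 mm); the cone at (-3.5, 9) is not intersected at this z (z outside [9.5, 25]); Taking the union: only the r=6 sphere is present, so the union is just that shape — boundary = 36.72 mm; the r=10 cylinder at (9.5, 11) gives a regular 8-gon of circumradius 10 (constant along its height) (perimeter = 2·8·10.000·sin(180°/8) = 61.23 mm); Merging all regions: the regions partially overlap (shared area 2.49 mm²), so the edge portions inside another operand are dropped and the merged outline is re-measured after clipping — boundary = 90.10 mm. Overall, the cross-section is a single solid region. Total boundary length (outer) = 90.10 mm.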